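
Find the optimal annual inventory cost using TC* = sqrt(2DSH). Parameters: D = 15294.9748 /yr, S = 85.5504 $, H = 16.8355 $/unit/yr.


2*D*S*H = 44058207.6036
TC* = sqrt(44058207.6036) = 6637.6357

6637.6357 $/yr


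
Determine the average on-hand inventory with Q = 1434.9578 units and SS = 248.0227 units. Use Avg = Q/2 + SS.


Q/2 = 717.4789
Avg = 717.4789 + 248.0227 = 965.5016

965.5016 units


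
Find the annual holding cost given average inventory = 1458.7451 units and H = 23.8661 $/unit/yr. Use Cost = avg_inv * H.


Cost = 1458.7451 * 23.8661 = 34814.5564

34814.5564 $/yr


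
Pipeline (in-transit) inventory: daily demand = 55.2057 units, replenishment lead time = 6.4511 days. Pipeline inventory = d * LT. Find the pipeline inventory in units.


Pipeline = 55.2057 * 6.4511 = 356.1375

356.1375 units


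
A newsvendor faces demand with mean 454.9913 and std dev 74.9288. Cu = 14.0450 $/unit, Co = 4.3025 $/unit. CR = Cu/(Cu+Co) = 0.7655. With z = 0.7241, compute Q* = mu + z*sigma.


CR = Cu/(Cu+Co) = 14.0450/(14.0450+4.3025) = 0.7655
z = 0.7241
Q* = 454.9913 + 0.7241 * 74.9288 = 509.2472

509.2472 units


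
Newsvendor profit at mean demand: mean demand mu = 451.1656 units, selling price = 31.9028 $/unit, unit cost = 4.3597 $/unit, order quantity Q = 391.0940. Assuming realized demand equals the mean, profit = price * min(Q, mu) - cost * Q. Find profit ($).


Sales at mu = min(391.0940, 451.1656) = 391.0940
Revenue = 31.9028 * 391.0940 = 12476.9937
Total cost = 4.3597 * 391.0940 = 1705.0525
Profit = 12476.9937 - 1705.0525 = 10771.9412

10771.9412 $


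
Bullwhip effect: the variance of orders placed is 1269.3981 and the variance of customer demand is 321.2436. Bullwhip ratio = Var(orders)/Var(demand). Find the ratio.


BW = 1269.3981 / 321.2436 = 3.9515

3.9515


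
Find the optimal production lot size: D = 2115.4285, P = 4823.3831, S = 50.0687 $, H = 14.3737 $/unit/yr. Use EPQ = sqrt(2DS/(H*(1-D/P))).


1 - D/P = 1 - 0.4386 = 0.5614
H*(1-D/P) = 8.0697
2DS = 211833.5099
EPQ = sqrt(26250.4326) = 162.0199

162.0199 units


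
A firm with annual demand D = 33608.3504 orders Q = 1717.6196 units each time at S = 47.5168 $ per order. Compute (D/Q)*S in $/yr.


Number of orders = D/Q = 19.5668
Cost = 19.5668 * 47.5168 = 929.7526

929.7526 $/yr


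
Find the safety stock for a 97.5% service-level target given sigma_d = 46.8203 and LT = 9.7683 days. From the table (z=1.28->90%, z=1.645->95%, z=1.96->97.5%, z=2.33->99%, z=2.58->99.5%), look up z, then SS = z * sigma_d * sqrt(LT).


From the table, SL = 97.5% corresponds to z = 1.96
sqrt(LT) = sqrt(9.7683) = 3.1254
SS = 1.96 * 46.8203 * 3.1254 = 286.8136

286.8136 units


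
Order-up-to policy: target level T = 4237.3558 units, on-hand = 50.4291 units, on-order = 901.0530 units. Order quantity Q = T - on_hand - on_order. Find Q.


Inventory position = OH + OO = 50.4291 + 901.0530 = 951.4821
Q = 4237.3558 - 951.4821 = 3285.8737

3285.8737 units


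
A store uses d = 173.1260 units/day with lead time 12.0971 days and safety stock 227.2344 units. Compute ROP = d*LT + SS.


d*LT = 173.1260 * 12.0971 = 2094.3225
ROP = 2094.3225 + 227.2344 = 2321.5569

2321.5569 units


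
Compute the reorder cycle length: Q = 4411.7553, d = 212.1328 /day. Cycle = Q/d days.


Cycle = 4411.7553 / 212.1328 = 20.7971

20.7971 days


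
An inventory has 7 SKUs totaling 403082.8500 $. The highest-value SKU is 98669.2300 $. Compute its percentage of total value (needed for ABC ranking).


Top item = 98669.2300
Total = 403082.8500
Percentage = 98669.2300 / 403082.8500 * 100 = 24.4786

24.4786%


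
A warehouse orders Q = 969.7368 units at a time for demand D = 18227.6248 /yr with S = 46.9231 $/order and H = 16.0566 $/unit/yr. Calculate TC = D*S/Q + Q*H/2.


Ordering cost = D*S/Q = 881.9885
Holding cost = Q*H/2 = 7785.3380
TC = 881.9885 + 7785.3380 = 8667.3264

8667.3264 $/yr


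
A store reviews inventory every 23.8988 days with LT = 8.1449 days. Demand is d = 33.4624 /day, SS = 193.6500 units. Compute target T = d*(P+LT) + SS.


P + LT = 32.0437
d*(P+LT) = 33.4624 * 32.0437 = 1072.2591
T = 1072.2591 + 193.6500 = 1265.9091

1265.9091 units


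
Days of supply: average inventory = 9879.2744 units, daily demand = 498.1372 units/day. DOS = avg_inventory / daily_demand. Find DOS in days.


DOS = 9879.2744 / 498.1372 = 19.8324

19.8324 days


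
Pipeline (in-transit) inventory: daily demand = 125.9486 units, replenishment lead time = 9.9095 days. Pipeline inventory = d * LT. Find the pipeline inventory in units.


Pipeline = 125.9486 * 9.9095 = 1248.0877

1248.0877 units


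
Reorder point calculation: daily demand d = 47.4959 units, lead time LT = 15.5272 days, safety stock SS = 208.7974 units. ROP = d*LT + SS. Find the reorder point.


d*LT = 47.4959 * 15.5272 = 737.4783
ROP = 737.4783 + 208.7974 = 946.2757

946.2757 units


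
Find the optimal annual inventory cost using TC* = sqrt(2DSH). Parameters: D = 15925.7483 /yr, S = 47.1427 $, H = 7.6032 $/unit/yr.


2*D*S*H = 11416703.1804
TC* = sqrt(11416703.1804) = 3378.8612

3378.8612 $/yr


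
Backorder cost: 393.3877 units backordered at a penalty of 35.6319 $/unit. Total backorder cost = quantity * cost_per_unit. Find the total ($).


Total = 393.3877 * 35.6319 = 14017.1512

14017.1512 $


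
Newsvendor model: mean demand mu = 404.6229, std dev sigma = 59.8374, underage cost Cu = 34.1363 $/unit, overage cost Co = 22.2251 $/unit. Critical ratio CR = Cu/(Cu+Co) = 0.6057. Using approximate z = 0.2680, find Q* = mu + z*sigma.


CR = Cu/(Cu+Co) = 34.1363/(34.1363+22.2251) = 0.6057
z = 0.2680
Q* = 404.6229 + 0.2680 * 59.8374 = 420.6593

420.6593 units


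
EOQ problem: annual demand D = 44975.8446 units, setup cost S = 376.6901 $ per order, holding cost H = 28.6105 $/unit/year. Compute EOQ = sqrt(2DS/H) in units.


2*D*S = 2 * 44975.8446 * 376.6901 = 33883910.7999
2*D*S/H = 1184317.3241
EOQ = sqrt(1184317.3241) = 1088.2634

1088.2634 units


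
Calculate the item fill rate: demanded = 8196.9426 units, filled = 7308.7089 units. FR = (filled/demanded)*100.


FR = 7308.7089 / 8196.9426 * 100 = 89.1638

89.1638%


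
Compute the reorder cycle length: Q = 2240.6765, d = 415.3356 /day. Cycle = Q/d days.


Cycle = 2240.6765 / 415.3356 = 5.3949

5.3949 days


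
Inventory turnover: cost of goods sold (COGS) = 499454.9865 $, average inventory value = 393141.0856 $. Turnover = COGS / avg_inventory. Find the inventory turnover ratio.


Turnover = 499454.9865 / 393141.0856 = 1.2704

1.2704


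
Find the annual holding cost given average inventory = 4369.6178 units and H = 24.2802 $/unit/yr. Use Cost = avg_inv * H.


Cost = 4369.6178 * 24.2802 = 106095.1941

106095.1941 $/yr


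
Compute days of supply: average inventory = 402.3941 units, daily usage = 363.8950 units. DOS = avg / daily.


DOS = 402.3941 / 363.8950 = 1.1058

1.1058 days


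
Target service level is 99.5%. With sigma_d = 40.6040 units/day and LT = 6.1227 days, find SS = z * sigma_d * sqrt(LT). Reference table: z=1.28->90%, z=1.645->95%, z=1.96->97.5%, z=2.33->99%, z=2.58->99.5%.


From the table, SL = 99.5% corresponds to z = 2.58
sqrt(LT) = sqrt(6.1227) = 2.4744
SS = 2.58 * 40.6040 * 2.4744 = 259.2149

259.2149 units


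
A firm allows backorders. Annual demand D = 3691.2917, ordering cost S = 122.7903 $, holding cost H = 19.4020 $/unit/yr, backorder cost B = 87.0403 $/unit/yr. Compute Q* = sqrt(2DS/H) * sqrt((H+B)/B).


sqrt(2DS/H) = 216.1538
sqrt((H+B)/B) = 1.1059
Q* = 216.1538 * 1.1059 = 239.0341

239.0341 units


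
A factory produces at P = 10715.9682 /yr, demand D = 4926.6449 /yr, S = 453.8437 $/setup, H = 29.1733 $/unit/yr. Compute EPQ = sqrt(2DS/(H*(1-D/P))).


1 - D/P = 1 - 0.4597 = 0.5403
H*(1-D/P) = 15.7609
2DS = 4471853.5000
EPQ = sqrt(283730.2381) = 532.6633

532.6633 units


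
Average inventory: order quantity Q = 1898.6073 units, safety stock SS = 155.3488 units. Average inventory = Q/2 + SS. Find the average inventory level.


Q/2 = 949.3036
Avg = 949.3036 + 155.3488 = 1104.6525

1104.6525 units


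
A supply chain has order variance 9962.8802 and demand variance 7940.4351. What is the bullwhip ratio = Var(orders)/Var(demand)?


BW = 9962.8802 / 7940.4351 = 1.2547

1.2547


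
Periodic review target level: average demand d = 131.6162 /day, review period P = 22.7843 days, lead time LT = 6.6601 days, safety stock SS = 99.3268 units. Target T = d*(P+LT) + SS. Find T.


P + LT = 29.4444
d*(P+LT) = 131.6162 * 29.4444 = 3875.3600
T = 3875.3600 + 99.3268 = 3974.6868

3974.6868 units


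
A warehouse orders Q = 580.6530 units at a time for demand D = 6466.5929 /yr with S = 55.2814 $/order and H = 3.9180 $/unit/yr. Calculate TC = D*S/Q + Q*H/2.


Ordering cost = D*S/Q = 615.6557
Holding cost = Q*H/2 = 1137.4992
TC = 615.6557 + 1137.4992 = 1753.1549

1753.1549 $/yr


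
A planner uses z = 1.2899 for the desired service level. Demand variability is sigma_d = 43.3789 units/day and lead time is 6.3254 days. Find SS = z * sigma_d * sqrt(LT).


sqrt(LT) = sqrt(6.3254) = 2.5150
SS = 1.2899 * 43.3789 * 2.5150 = 140.7274

140.7274 units


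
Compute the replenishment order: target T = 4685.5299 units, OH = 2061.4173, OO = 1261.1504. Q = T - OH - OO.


Inventory position = OH + OO = 2061.4173 + 1261.1504 = 3322.5677
Q = 4685.5299 - 3322.5677 = 1362.9622

1362.9622 units


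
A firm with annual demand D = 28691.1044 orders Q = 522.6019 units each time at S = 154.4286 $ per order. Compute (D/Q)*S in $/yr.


Number of orders = D/Q = 54.9005
Cost = 54.9005 * 154.4286 = 8478.2070

8478.2070 $/yr


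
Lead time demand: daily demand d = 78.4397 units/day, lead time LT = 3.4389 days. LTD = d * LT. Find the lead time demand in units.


LTD = 78.4397 * 3.4389 = 269.7463

269.7463 units


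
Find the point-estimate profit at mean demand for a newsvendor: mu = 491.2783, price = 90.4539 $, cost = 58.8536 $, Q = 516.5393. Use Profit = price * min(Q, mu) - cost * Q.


Sales at mu = min(516.5393, 491.2783) = 491.2783
Revenue = 90.4539 * 491.2783 = 44438.0382
Total cost = 58.8536 * 516.5393 = 30400.1973
Profit = 44438.0382 - 30400.1973 = 14037.8409

14037.8409 $


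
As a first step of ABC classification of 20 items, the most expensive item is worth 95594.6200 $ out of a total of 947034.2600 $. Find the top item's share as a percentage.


Top item = 95594.6200
Total = 947034.2600
Percentage = 95594.6200 / 947034.2600 * 100 = 10.0941

10.0941%


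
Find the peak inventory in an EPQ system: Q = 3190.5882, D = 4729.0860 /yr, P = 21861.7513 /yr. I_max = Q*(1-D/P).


D/P = 0.2163
1 - D/P = 0.7837
I_max = 3190.5882 * 0.7837 = 2500.4072

2500.4072 units


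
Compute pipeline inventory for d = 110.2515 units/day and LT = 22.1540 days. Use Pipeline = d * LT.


Pipeline = 110.2515 * 22.1540 = 2442.5117

2442.5117 units


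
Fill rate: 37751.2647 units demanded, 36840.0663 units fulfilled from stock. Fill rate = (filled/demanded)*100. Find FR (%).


FR = 36840.0663 / 37751.2647 * 100 = 97.5863

97.5863%


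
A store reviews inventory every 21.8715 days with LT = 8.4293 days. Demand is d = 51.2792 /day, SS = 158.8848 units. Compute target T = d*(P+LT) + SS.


P + LT = 30.3008
d*(P+LT) = 51.2792 * 30.3008 = 1553.8008
T = 1553.8008 + 158.8848 = 1712.6856

1712.6856 units


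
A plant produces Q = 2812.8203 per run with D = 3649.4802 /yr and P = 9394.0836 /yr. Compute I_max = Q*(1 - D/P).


D/P = 0.3885
1 - D/P = 0.6115
I_max = 2812.8203 * 0.6115 = 1720.0759

1720.0759 units


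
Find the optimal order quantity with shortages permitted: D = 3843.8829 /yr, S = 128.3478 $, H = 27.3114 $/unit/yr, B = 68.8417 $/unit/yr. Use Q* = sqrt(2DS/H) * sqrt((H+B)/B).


sqrt(2DS/H) = 190.0738
sqrt((H+B)/B) = 1.1818
Q* = 190.0738 * 1.1818 = 224.6354

224.6354 units


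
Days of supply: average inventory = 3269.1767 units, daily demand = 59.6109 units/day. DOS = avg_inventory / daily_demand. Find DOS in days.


DOS = 3269.1767 / 59.6109 = 54.8419

54.8419 days


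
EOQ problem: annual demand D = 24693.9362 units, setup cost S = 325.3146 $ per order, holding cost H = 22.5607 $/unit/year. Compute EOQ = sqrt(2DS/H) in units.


2*D*S = 2 * 24693.9362 * 325.3146 = 16066595.9547
2*D*S/H = 712149.7097
EOQ = sqrt(712149.7097) = 843.8896

843.8896 units


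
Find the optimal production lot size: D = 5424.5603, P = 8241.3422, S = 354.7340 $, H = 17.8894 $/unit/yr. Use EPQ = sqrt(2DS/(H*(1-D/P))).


1 - D/P = 1 - 0.6582 = 0.3418
H*(1-D/P) = 6.1144
2DS = 3848551.9469
EPQ = sqrt(629428.3560) = 793.3652

793.3652 units


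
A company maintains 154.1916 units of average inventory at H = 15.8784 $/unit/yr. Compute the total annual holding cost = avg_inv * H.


Cost = 154.1916 * 15.8784 = 2448.3159

2448.3159 $/yr


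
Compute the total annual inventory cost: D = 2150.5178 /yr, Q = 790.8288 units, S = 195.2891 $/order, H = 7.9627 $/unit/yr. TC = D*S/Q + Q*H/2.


Ordering cost = D*S/Q = 531.0539
Holding cost = Q*H/2 = 3148.5662
TC = 531.0539 + 3148.5662 = 3679.6201

3679.6201 $/yr


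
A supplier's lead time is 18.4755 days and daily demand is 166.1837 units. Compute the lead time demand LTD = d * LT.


LTD = 166.1837 * 18.4755 = 3070.3269

3070.3269 units


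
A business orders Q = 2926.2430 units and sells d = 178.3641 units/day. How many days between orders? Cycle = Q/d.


Cycle = 2926.2430 / 178.3641 = 16.4060

16.4060 days


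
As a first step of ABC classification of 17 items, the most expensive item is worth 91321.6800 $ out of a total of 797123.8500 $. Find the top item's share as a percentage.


Top item = 91321.6800
Total = 797123.8500
Percentage = 91321.6800 / 797123.8500 * 100 = 11.4564

11.4564%


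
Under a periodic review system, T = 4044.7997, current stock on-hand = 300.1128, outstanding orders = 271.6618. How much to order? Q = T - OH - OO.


Inventory position = OH + OO = 300.1128 + 271.6618 = 571.7746
Q = 4044.7997 - 571.7746 = 3473.0251

3473.0251 units


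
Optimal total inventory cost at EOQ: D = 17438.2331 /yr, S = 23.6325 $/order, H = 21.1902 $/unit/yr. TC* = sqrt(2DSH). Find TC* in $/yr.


2*D*S*H = 17465346.1171
TC* = sqrt(17465346.1171) = 4179.1561

4179.1561 $/yr


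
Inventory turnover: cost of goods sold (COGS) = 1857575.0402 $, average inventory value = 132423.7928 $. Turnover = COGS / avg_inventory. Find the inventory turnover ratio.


Turnover = 1857575.0402 / 132423.7928 = 14.0275

14.0275


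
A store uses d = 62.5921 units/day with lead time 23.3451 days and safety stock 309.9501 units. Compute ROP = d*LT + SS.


d*LT = 62.5921 * 23.3451 = 1461.2188
ROP = 1461.2188 + 309.9501 = 1771.1689

1771.1689 units


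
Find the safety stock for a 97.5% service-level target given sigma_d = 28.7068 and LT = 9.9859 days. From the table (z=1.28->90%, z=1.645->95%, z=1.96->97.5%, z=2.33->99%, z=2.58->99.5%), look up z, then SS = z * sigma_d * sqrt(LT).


From the table, SL = 97.5% corresponds to z = 1.96
sqrt(LT) = sqrt(9.9859) = 3.1600
SS = 1.96 * 28.7068 * 3.1600 = 177.8011

177.8011 units


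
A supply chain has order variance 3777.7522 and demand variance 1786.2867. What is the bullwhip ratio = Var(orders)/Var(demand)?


BW = 3777.7522 / 1786.2867 = 2.1149

2.1149


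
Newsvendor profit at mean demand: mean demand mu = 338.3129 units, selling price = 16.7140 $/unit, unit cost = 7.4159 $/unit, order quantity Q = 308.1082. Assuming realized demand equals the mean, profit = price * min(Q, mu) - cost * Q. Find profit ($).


Sales at mu = min(308.1082, 338.3129) = 308.1082
Revenue = 16.7140 * 308.1082 = 5149.7205
Total cost = 7.4159 * 308.1082 = 2284.8996
Profit = 5149.7205 - 2284.8996 = 2864.8209

2864.8209 $


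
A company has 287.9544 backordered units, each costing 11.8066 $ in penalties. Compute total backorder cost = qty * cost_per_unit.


Total = 287.9544 * 11.8066 = 3399.7624

3399.7624 $


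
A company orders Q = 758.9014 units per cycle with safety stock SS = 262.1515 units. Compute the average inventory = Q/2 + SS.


Q/2 = 379.4507
Avg = 379.4507 + 262.1515 = 641.6022

641.6022 units


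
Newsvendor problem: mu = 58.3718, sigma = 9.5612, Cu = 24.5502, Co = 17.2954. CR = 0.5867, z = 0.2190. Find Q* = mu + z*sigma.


CR = Cu/(Cu+Co) = 24.5502/(24.5502+17.2954) = 0.5867
z = 0.2190
Q* = 58.3718 + 0.2190 * 9.5612 = 60.4657

60.4657 units


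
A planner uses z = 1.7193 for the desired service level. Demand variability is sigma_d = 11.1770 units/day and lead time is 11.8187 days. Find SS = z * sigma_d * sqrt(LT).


sqrt(LT) = sqrt(11.8187) = 3.4378
SS = 1.7193 * 11.1770 * 3.4378 = 66.0635

66.0635 units


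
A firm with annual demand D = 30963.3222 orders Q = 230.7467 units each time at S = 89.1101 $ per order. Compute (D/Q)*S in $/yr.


Number of orders = D/Q = 134.1875
Cost = 134.1875 * 89.1101 = 11957.4613

11957.4613 $/yr


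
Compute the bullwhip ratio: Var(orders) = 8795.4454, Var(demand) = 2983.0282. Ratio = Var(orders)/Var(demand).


BW = 8795.4454 / 2983.0282 = 2.9485

2.9485


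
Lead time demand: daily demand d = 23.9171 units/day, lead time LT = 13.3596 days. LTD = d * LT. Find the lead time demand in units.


LTD = 23.9171 * 13.3596 = 319.5229

319.5229 units


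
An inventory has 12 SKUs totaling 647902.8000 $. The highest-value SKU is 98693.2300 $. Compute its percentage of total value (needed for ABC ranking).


Top item = 98693.2300
Total = 647902.8000
Percentage = 98693.2300 / 647902.8000 * 100 = 15.2327

15.2327%


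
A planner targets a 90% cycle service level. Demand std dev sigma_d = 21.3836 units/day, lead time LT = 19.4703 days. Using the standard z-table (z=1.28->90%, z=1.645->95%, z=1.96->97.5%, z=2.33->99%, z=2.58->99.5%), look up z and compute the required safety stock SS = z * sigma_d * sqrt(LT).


From the table, SL = 90% corresponds to z = 1.28
sqrt(LT) = sqrt(19.4703) = 4.4125
SS = 1.28 * 21.3836 * 4.4125 = 120.7750

120.7750 units


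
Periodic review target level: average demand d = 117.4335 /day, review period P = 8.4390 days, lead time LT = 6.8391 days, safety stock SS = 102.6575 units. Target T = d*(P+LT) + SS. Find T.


P + LT = 15.2781
d*(P+LT) = 117.4335 * 15.2781 = 1794.1608
T = 1794.1608 + 102.6575 = 1896.8183

1896.8183 units


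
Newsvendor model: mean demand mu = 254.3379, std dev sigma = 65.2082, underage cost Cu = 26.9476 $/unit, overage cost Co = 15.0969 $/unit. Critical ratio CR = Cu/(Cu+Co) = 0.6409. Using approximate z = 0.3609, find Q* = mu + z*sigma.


CR = Cu/(Cu+Co) = 26.9476/(26.9476+15.0969) = 0.6409
z = 0.3609
Q* = 254.3379 + 0.3609 * 65.2082 = 277.8715

277.8715 units


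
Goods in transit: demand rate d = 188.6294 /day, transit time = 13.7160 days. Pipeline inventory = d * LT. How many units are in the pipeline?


Pipeline = 188.6294 * 13.7160 = 2587.2409

2587.2409 units


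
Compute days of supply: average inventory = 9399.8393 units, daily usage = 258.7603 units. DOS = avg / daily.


DOS = 9399.8393 / 258.7603 = 36.3264

36.3264 days


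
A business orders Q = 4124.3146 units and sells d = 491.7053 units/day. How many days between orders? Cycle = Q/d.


Cycle = 4124.3146 / 491.7053 = 8.3878

8.3878 days


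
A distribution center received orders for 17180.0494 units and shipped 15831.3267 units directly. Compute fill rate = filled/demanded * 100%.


FR = 15831.3267 / 17180.0494 * 100 = 92.1495

92.1495%


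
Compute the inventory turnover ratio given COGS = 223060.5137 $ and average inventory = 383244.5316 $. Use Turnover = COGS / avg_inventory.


Turnover = 223060.5137 / 383244.5316 = 0.5820

0.5820


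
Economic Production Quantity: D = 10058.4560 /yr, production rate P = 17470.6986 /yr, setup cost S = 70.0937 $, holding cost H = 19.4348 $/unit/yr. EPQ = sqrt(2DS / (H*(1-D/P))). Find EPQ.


1 - D/P = 1 - 0.5757 = 0.4243
H*(1-D/P) = 8.2455
2DS = 1410068.7947
EPQ = sqrt(171009.7500) = 413.5333

413.5333 units


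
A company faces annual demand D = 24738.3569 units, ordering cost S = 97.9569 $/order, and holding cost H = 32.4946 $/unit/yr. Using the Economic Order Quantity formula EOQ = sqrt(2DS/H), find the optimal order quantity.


2*D*S = 2 * 24738.3569 * 97.9569 = 4846585.5060
2*D*S/H = 149150.4898
EOQ = sqrt(149150.4898) = 386.2001

386.2001 units


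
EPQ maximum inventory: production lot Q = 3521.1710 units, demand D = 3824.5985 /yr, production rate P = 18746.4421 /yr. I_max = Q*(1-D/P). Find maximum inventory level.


D/P = 0.2040
1 - D/P = 0.7960
I_max = 3521.1710 * 0.7960 = 2802.7912

2802.7912 units


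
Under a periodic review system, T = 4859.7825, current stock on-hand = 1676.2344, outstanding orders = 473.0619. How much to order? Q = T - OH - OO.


Inventory position = OH + OO = 1676.2344 + 473.0619 = 2149.2963
Q = 4859.7825 - 2149.2963 = 2710.4862

2710.4862 units


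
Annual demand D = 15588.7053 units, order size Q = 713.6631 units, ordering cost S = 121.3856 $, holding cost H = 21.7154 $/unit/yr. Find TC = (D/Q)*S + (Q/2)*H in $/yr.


Ordering cost = D*S/Q = 2651.4533
Holding cost = Q*H/2 = 7748.7398
TC = 2651.4533 + 7748.7398 = 10400.1931

10400.1931 $/yr


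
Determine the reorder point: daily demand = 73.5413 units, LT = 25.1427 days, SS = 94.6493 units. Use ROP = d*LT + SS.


d*LT = 73.5413 * 25.1427 = 1849.0268
ROP = 1849.0268 + 94.6493 = 1943.6761

1943.6761 units


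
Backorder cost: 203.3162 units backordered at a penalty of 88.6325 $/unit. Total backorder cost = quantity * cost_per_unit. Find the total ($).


Total = 203.3162 * 88.6325 = 18020.4231

18020.4231 $


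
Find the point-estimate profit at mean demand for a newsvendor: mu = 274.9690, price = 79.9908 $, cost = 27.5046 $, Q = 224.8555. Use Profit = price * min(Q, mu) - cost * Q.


Sales at mu = min(224.8555, 274.9690) = 224.8555
Revenue = 79.9908 * 224.8555 = 17986.3713
Total cost = 27.5046 * 224.8555 = 6184.5606
Profit = 17986.3713 - 6184.5606 = 11801.8107

11801.8107 $


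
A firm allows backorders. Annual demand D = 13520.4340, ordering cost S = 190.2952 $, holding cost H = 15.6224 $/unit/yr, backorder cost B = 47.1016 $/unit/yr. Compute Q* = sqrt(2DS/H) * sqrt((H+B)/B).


sqrt(2DS/H) = 573.9187
sqrt((H+B)/B) = 1.1540
Q* = 573.9187 * 1.1540 = 662.2918

662.2918 units


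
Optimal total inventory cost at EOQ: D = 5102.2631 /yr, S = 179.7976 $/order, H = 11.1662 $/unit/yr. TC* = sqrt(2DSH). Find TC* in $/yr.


2*D*S*H = 20487177.8558
TC* = sqrt(20487177.8558) = 4526.2764

4526.2764 $/yr


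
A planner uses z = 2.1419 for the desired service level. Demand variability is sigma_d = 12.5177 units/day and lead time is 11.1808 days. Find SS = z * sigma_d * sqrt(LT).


sqrt(LT) = sqrt(11.1808) = 3.3438
SS = 2.1419 * 12.5177 * 3.3438 = 89.6520

89.6520 units


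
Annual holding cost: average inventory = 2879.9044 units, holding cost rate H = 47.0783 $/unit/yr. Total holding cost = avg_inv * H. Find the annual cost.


Cost = 2879.9044 * 47.0783 = 135581.0033

135581.0033 $/yr


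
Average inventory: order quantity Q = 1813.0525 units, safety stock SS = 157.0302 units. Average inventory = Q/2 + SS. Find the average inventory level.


Q/2 = 906.5263
Avg = 906.5263 + 157.0302 = 1063.5565

1063.5565 units


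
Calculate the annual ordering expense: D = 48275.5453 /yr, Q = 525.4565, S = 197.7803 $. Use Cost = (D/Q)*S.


Number of orders = D/Q = 91.8735
Cost = 91.8735 * 197.7803 = 18170.7750

18170.7750 $/yr


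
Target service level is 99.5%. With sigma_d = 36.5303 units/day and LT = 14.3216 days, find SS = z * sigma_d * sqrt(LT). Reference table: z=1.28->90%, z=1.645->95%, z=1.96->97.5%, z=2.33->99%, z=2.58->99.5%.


From the table, SL = 99.5% corresponds to z = 2.58
sqrt(LT) = sqrt(14.3216) = 3.7844
SS = 2.58 * 36.5303 * 3.7844 = 356.6718

356.6718 units


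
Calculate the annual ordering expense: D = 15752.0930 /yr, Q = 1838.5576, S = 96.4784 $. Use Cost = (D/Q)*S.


Number of orders = D/Q = 8.5676
Cost = 8.5676 * 96.4784 = 826.5919

826.5919 $/yr


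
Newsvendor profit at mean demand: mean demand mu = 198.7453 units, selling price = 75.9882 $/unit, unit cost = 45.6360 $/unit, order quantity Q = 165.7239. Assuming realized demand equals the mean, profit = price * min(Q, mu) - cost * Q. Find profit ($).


Sales at mu = min(165.7239, 198.7453) = 165.7239
Revenue = 75.9882 * 165.7239 = 12593.0609
Total cost = 45.6360 * 165.7239 = 7562.9759
Profit = 12593.0609 - 7562.9759 = 5030.0850

5030.0850 $


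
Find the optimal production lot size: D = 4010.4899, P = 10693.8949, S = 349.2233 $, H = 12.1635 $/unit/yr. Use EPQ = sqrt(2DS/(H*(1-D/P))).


1 - D/P = 1 - 0.3750 = 0.6250
H*(1-D/P) = 7.6019
2DS = 2801113.0350
EPQ = sqrt(368476.8495) = 607.0229

607.0229 units


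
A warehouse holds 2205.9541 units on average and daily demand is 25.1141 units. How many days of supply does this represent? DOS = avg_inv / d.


DOS = 2205.9541 / 25.1141 = 87.8373

87.8373 days


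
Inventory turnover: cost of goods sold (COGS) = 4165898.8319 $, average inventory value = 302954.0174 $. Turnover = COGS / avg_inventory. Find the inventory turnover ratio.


Turnover = 4165898.8319 / 302954.0174 = 13.7509

13.7509


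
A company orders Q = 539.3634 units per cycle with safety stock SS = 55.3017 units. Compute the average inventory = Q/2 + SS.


Q/2 = 269.6817
Avg = 269.6817 + 55.3017 = 324.9834

324.9834 units


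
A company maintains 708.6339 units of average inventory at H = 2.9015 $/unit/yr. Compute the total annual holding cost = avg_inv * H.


Cost = 708.6339 * 2.9015 = 2056.1013

2056.1013 $/yr


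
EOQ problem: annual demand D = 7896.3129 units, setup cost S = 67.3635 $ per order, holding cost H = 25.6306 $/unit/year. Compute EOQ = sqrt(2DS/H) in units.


2*D*S = 2 * 7896.3129 * 67.3635 = 1063846.5481
2*D*S/H = 41506.8921
EOQ = sqrt(41506.8921) = 203.7324

203.7324 units


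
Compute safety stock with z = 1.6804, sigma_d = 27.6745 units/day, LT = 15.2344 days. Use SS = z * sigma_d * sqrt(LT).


sqrt(LT) = sqrt(15.2344) = 3.9031
SS = 1.6804 * 27.6745 * 3.9031 = 181.5119

181.5119 units


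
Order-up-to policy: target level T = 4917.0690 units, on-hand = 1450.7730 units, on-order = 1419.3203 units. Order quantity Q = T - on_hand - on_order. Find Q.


Inventory position = OH + OO = 1450.7730 + 1419.3203 = 2870.0933
Q = 4917.0690 - 2870.0933 = 2046.9757

2046.9757 units


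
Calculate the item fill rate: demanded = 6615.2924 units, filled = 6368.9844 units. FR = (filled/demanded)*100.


FR = 6368.9844 / 6615.2924 * 100 = 96.2767

96.2767%


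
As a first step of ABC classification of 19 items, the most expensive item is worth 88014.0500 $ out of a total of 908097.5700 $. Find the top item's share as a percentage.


Top item = 88014.0500
Total = 908097.5700
Percentage = 88014.0500 / 908097.5700 * 100 = 9.6921

9.6921%


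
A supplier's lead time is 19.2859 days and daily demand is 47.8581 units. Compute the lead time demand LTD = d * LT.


LTD = 47.8581 * 19.2859 = 922.9865

922.9865 units


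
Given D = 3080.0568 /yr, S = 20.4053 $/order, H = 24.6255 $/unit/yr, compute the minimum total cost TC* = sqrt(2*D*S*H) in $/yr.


2*D*S*H = 3095399.8883
TC* = sqrt(3095399.8883) = 1759.3749

1759.3749 $/yr


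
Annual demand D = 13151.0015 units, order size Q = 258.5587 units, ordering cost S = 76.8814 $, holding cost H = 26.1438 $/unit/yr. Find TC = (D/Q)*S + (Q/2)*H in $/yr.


Ordering cost = D*S/Q = 3910.3979
Holding cost = Q*H/2 = 3379.8535
TC = 3910.3979 + 3379.8535 = 7290.2514

7290.2514 $/yr


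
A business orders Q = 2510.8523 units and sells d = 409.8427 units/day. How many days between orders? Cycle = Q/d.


Cycle = 2510.8523 / 409.8427 = 6.1264

6.1264 days


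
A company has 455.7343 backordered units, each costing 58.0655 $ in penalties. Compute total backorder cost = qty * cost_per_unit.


Total = 455.7343 * 58.0655 = 26462.4400

26462.4400 $


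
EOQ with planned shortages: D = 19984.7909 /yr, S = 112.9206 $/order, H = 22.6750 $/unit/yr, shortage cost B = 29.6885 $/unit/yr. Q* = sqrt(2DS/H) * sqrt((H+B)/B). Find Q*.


sqrt(2DS/H) = 446.1468
sqrt((H+B)/B) = 1.3281
Q* = 446.1468 * 1.3281 = 592.5131

592.5131 units


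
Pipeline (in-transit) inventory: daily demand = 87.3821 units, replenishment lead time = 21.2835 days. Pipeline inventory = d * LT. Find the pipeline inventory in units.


Pipeline = 87.3821 * 21.2835 = 1859.7969

1859.7969 units


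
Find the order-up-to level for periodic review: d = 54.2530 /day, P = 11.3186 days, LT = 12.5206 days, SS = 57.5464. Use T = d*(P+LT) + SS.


P + LT = 23.8392
d*(P+LT) = 54.2530 * 23.8392 = 1293.3481
T = 1293.3481 + 57.5464 = 1350.8945

1350.8945 units


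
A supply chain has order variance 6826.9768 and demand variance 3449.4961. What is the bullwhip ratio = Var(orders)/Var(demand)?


BW = 6826.9768 / 3449.4961 = 1.9791

1.9791


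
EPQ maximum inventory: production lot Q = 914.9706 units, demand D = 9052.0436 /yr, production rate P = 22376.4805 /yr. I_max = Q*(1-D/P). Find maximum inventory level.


D/P = 0.4045
1 - D/P = 0.5955
I_max = 914.9706 * 0.5955 = 544.8340

544.8340 units


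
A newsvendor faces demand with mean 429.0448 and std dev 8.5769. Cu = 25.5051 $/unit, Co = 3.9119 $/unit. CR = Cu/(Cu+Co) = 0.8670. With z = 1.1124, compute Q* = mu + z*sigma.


CR = Cu/(Cu+Co) = 25.5051/(25.5051+3.9119) = 0.8670
z = 1.1124
Q* = 429.0448 + 1.1124 * 8.5769 = 438.5857

438.5857 units


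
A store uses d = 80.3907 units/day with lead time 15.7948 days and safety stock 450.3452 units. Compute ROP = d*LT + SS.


d*LT = 80.3907 * 15.7948 = 1269.7550
ROP = 1269.7550 + 450.3452 = 1720.1002

1720.1002 units


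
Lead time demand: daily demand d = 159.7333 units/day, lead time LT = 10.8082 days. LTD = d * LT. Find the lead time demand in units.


LTD = 159.7333 * 10.8082 = 1726.4295

1726.4295 units


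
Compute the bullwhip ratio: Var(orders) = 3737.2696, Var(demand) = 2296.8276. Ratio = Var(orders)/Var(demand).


BW = 3737.2696 / 2296.8276 = 1.6271

1.6271


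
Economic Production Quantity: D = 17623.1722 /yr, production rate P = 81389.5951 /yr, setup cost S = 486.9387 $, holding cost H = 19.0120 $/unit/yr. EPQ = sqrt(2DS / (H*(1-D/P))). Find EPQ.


1 - D/P = 1 - 0.2165 = 0.7835
H*(1-D/P) = 14.8954
2DS = 17162809.1219
EPQ = sqrt(1152225.2805) = 1073.4176

1073.4176 units


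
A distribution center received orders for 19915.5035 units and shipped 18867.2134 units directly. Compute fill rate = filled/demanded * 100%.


FR = 18867.2134 / 19915.5035 * 100 = 94.7363

94.7363%


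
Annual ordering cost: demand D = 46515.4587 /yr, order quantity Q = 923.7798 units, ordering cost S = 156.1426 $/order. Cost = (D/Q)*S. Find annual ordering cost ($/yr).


Number of orders = D/Q = 50.3534
Cost = 50.3534 * 156.1426 = 7862.3116

7862.3116 $/yr


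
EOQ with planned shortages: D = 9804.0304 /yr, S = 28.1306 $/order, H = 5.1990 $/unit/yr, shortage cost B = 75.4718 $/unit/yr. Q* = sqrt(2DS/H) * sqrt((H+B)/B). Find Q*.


sqrt(2DS/H) = 325.7219
sqrt((H+B)/B) = 1.0339
Q* = 325.7219 * 1.0339 = 336.7540

336.7540 units


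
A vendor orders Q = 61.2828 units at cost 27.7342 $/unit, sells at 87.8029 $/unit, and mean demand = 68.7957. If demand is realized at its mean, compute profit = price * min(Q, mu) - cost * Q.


Sales at mu = min(61.2828, 68.7957) = 61.2828
Revenue = 87.8029 * 61.2828 = 5380.8076
Total cost = 27.7342 * 61.2828 = 1699.6294
Profit = 5380.8076 - 1699.6294 = 3681.1781

3681.1781 $


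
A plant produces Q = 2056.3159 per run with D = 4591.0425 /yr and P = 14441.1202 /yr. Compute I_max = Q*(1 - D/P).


D/P = 0.3179
1 - D/P = 0.6821
I_max = 2056.3159 * 0.6821 = 1402.5831

1402.5831 units


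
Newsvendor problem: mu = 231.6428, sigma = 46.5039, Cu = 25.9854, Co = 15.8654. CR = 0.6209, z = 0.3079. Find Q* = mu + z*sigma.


CR = Cu/(Cu+Co) = 25.9854/(25.9854+15.8654) = 0.6209
z = 0.3079
Q* = 231.6428 + 0.3079 * 46.5039 = 245.9614

245.9614 units


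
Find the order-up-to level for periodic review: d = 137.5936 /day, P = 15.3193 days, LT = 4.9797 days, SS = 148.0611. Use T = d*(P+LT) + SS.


P + LT = 20.2990
d*(P+LT) = 137.5936 * 20.2990 = 2793.0125
T = 2793.0125 + 148.0611 = 2941.0736

2941.0736 units


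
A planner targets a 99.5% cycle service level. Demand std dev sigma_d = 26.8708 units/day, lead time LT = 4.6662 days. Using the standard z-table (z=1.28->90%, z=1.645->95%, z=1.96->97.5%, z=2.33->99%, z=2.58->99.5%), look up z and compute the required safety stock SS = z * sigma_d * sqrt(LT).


From the table, SL = 99.5% corresponds to z = 2.58
sqrt(LT) = sqrt(4.6662) = 2.1601
SS = 2.58 * 26.8708 * 2.1601 = 149.7552

149.7552 units


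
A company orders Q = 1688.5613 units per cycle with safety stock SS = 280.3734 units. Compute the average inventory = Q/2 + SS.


Q/2 = 844.2807
Avg = 844.2807 + 280.3734 = 1124.6541

1124.6541 units


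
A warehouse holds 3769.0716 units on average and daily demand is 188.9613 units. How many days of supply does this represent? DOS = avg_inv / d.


DOS = 3769.0716 / 188.9613 = 19.9463

19.9463 days


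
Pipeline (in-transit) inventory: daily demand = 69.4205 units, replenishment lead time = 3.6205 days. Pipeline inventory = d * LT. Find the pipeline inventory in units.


Pipeline = 69.4205 * 3.6205 = 251.3369

251.3369 units


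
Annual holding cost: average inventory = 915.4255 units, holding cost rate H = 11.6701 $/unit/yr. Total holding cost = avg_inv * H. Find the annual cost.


Cost = 915.4255 * 11.6701 = 10683.1071

10683.1071 $/yr


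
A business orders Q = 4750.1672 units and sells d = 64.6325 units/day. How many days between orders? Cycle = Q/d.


Cycle = 4750.1672 / 64.6325 = 73.4950

73.4950 days


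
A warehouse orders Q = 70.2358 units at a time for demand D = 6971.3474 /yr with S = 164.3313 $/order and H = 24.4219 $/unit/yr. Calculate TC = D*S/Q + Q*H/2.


Ordering cost = D*S/Q = 16310.9209
Holding cost = Q*H/2 = 857.6458
TC = 16310.9209 + 857.6458 = 17168.5668

17168.5668 $/yr


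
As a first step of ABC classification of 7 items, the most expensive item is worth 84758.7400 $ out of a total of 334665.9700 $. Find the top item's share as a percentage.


Top item = 84758.7400
Total = 334665.9700
Percentage = 84758.7400 / 334665.9700 * 100 = 25.3264

25.3264%


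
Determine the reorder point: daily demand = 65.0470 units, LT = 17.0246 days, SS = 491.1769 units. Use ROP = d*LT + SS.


d*LT = 65.0470 * 17.0246 = 1107.3992
ROP = 1107.3992 + 491.1769 = 1598.5761

1598.5761 units


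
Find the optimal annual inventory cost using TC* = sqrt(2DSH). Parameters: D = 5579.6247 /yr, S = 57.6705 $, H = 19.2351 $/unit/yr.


2*D*S*H = 12378931.1946
TC* = sqrt(12378931.1946) = 3518.3705

3518.3705 $/yr


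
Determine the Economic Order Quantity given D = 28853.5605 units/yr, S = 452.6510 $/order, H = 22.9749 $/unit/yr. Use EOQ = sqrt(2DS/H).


2*D*S = 2 * 28853.5605 * 452.6510 = 26121186.0278
2*D*S/H = 1136944.4928
EOQ = sqrt(1136944.4928) = 1066.2760

1066.2760 units


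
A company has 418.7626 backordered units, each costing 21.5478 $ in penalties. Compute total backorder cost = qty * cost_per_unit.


Total = 418.7626 * 21.5478 = 9023.4128

9023.4128 $


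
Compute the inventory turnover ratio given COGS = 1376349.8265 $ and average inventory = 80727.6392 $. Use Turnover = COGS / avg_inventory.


Turnover = 1376349.8265 / 80727.6392 = 17.0493

17.0493


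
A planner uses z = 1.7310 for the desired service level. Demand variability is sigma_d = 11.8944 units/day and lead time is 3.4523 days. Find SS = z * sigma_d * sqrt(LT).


sqrt(LT) = sqrt(3.4523) = 1.8580
SS = 1.7310 * 11.8944 * 1.8580 = 38.2555

38.2555 units


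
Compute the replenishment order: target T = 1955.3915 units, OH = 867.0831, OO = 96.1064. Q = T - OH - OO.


Inventory position = OH + OO = 867.0831 + 96.1064 = 963.1895
Q = 1955.3915 - 963.1895 = 992.2020

992.2020 units


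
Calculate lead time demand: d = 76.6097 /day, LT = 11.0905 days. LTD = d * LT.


LTD = 76.6097 * 11.0905 = 849.6399

849.6399 units


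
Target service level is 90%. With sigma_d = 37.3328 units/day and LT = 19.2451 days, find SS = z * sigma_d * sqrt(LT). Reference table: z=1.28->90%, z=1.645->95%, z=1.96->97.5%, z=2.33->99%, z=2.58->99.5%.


From the table, SL = 90% corresponds to z = 1.28
sqrt(LT) = sqrt(19.2451) = 4.3869
SS = 1.28 * 37.3328 * 4.3869 = 209.6335

209.6335 units


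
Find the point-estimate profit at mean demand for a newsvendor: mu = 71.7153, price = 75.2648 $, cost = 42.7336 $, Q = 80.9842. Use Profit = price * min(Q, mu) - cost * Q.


Sales at mu = min(80.9842, 71.7153) = 71.7153
Revenue = 75.2648 * 71.7153 = 5397.6377
Total cost = 42.7336 * 80.9842 = 3460.7464
Profit = 5397.6377 - 3460.7464 = 1936.8913

1936.8913 $


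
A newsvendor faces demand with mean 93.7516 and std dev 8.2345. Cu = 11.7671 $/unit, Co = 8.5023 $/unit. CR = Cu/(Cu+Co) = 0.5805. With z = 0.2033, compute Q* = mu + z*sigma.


CR = Cu/(Cu+Co) = 11.7671/(11.7671+8.5023) = 0.5805
z = 0.2033
Q* = 93.7516 + 0.2033 * 8.2345 = 95.4257

95.4257 units


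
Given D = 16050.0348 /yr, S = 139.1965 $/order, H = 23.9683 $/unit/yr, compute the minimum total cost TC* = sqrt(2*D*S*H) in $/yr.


2*D*S*H = 107095573.6242
TC* = sqrt(107095573.6242) = 10348.6991

10348.6991 $/yr


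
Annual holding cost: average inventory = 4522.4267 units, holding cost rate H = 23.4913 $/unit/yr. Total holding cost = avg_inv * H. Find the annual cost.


Cost = 4522.4267 * 23.4913 = 106237.6823

106237.6823 $/yr


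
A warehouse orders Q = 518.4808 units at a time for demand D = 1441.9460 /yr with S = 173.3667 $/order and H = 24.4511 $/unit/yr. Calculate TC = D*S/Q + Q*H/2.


Ordering cost = D*S/Q = 482.1498
Holding cost = Q*H/2 = 6338.7129
TC = 482.1498 + 6338.7129 = 6820.8628

6820.8628 $/yr


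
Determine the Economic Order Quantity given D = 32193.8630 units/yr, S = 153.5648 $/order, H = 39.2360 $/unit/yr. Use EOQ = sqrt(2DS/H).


2*D*S = 2 * 32193.8630 * 153.5648 = 9887688.2656
2*D*S/H = 252005.5119
EOQ = sqrt(252005.5119) = 502.0015

502.0015 units


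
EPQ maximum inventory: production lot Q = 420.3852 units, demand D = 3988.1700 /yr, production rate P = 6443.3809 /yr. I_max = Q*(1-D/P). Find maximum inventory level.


D/P = 0.6190
1 - D/P = 0.3810
I_max = 420.3852 * 0.3810 = 160.1852

160.1852 units


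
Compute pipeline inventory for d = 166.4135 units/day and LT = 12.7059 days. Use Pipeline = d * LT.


Pipeline = 166.4135 * 12.7059 = 2114.4333

2114.4333 units


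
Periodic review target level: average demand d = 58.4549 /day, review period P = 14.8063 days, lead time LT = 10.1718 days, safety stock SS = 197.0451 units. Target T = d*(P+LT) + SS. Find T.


P + LT = 24.9781
d*(P+LT) = 58.4549 * 24.9781 = 1460.0923
T = 1460.0923 + 197.0451 = 1657.1374

1657.1374 units


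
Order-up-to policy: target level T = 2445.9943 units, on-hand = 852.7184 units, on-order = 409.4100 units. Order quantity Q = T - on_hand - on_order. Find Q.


Inventory position = OH + OO = 852.7184 + 409.4100 = 1262.1284
Q = 2445.9943 - 1262.1284 = 1183.8659

1183.8659 units


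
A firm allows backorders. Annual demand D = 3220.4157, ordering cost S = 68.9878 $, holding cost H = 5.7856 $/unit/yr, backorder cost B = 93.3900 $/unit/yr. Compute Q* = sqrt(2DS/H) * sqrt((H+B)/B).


sqrt(2DS/H) = 277.1296
sqrt((H+B)/B) = 1.0305
Q* = 277.1296 * 1.0305 = 285.5848

285.5848 units


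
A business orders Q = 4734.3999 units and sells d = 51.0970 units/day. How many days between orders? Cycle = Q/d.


Cycle = 4734.3999 / 51.0970 = 92.6551

92.6551 days
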